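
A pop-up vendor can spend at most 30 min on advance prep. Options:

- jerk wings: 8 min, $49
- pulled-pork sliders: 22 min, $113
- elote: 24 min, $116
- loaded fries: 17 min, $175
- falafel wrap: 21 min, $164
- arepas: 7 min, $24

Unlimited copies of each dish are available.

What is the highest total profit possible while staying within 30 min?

Density check — loaded fries 10.29, falafel wrap 7.81, jerk wings 6.12 are the best per min.
The ratio ordering already packs tightly: jerk wings + loaded fries, 25 min, 224.
The spare 5 min is too small for any remaining dish, and no exchange beats 224.

224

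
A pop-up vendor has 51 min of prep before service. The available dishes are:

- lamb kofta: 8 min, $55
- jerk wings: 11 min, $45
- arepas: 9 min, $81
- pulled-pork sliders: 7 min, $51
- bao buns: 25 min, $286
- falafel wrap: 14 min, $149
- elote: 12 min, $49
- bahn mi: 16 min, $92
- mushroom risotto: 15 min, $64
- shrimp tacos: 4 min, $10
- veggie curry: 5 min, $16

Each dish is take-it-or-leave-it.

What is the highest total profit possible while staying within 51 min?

The ratio ordering already packs tightly: arepas + bao buns + falafel wrap, 48 min, 516.

516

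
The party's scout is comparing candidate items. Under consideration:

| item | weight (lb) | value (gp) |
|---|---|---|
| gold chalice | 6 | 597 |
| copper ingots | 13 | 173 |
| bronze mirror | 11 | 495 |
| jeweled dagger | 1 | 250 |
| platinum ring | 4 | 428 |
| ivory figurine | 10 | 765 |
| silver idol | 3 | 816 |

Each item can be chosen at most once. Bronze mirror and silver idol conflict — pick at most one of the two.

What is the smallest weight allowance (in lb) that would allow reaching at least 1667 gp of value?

Minimise lb subject to total value ≥ 1667.
gold chalice + platinum ring + silver idol reaches 1841 using 13 lb.
No combination under 13 lb hits 1667.

13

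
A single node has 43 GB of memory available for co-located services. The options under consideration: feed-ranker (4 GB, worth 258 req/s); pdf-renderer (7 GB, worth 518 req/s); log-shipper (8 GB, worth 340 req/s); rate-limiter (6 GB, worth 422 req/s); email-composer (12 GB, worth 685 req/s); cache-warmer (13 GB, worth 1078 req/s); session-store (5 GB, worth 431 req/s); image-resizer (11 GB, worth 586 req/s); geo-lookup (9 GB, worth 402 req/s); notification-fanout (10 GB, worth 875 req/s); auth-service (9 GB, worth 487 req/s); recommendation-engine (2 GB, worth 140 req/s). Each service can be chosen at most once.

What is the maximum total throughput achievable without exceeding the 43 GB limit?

3464

Taking pdf-renderer + rate-limiter + cache-warmer + session-store + notification-fanout + recommendation-engine: 43 GB used, 3464 in throughput.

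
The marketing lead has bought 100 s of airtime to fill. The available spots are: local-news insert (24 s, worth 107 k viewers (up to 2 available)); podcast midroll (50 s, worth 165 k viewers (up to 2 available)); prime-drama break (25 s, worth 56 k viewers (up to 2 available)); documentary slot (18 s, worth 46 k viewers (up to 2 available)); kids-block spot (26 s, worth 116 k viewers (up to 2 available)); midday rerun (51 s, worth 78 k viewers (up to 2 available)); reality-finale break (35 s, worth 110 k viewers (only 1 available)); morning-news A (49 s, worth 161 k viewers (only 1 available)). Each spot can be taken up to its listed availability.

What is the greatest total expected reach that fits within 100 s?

446

Best packing: 2×local-news insert + 2×kids-block spot — 100 s, 446 total.
Nothing else within 100 s beats 446.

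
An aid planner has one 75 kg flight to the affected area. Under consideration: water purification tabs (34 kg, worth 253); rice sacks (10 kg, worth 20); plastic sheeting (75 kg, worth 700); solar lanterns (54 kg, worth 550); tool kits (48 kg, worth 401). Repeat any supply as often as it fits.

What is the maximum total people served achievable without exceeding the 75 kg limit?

Filling by ratio: 2×rice sacks + solar lanterns for 590, with 1 kg left unused.
The 74 kg tied up in 2×rice sacks and solar lanterns is better spent on plastic sheeting — total rises to 700 (75 kg).

700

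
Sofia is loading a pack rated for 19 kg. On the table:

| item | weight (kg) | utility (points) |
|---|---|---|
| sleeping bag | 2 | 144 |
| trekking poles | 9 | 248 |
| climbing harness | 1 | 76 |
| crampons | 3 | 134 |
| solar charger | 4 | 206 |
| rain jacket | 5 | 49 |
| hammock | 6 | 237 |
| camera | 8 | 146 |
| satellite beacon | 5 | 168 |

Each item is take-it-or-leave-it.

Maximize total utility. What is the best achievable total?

831

By utility per kg: climbing harness 76.00, sleeping bag 72.00, solar charger 51.50, crampons 44.67 lead.
Taking the top-ratio items first gives sleeping bag + climbing harness + crampons + solar charger + hammock for 797 (16 kg).
The 3 kg tied up in crampons is better spent on satellite beacon — total rises to 831 (18 kg).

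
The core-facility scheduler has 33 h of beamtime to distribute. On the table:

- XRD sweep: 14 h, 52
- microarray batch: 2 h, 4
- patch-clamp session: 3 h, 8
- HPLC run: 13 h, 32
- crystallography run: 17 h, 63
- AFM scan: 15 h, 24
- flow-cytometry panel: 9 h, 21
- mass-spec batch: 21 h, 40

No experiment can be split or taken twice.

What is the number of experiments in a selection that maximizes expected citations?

Optimal total is 119.
For example XRD sweep + microarray batch + crystallography run achieves it, using 33 h.
Any selection reaching 119 contains exactly 3 experiments.

3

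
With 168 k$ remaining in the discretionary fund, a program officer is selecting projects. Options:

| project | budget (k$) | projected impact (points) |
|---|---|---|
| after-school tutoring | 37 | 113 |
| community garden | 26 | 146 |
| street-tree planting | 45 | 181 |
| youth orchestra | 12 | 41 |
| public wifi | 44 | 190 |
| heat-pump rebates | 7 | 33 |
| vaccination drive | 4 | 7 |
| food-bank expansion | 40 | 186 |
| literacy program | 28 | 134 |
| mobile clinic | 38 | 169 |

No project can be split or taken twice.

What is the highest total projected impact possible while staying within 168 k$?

765

Greedy by ratio would take community garden + youth orchestra + heat-pump rebates + vaccination drive + food-bank expansion + literacy program + mobile clinic: 155 k$ used, total 716.
The 32 k$ tied up in vaccination drive and literacy program is better spent on public wifi — total rises to 765 (167 k$).
That's the maximum — no swap from here does better than 765.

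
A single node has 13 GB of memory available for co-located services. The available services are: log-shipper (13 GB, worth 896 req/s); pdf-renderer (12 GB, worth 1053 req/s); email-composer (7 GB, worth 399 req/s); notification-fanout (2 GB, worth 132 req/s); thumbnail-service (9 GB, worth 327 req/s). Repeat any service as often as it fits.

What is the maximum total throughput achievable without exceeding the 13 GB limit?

The ratio ordering already packs tightly: pdf-renderer, 12 GB, 1053.
The spare 1 GB is too small for any remaining service, and no exchange beats 1053.

1053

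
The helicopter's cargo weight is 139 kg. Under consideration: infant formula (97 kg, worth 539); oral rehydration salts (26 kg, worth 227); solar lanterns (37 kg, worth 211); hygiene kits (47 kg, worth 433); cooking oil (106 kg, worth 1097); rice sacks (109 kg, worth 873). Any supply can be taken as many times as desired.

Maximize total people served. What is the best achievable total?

By people served per kg: cooking oil 10.35, hygiene kits 9.21, oral rehydration salts 8.73 lead.
Oral rehydration salts + cooking oil uses 132 of the 139 kg and totals 1324.

1324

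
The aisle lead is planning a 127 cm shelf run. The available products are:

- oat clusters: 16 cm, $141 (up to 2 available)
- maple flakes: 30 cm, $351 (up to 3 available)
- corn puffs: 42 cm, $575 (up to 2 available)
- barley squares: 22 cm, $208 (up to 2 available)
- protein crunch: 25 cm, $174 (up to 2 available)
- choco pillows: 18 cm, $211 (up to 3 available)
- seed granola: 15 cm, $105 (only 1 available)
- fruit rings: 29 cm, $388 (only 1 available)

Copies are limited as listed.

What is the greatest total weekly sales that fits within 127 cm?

1596

By weekly sales per cm: corn puffs 13.69, fruit rings 13.38, choco pillows 11.72 lead.
Taking the top-ratio products first gives 2×corn puffs + fruit rings for 1538 (113 cm).
Replace corn puffs with 3×choco pillows: the trade gains 58 net, giving 1596 at 125 cm.
That's the maximum — no swap from here does better than 1596.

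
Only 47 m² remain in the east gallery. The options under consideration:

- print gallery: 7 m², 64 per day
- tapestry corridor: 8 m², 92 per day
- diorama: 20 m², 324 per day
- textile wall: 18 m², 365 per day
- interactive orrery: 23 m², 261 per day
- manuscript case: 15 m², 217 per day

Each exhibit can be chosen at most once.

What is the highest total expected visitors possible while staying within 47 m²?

Ranking by ratio (expected visitors/m²): textile wall 20.28, diorama 16.20, manuscript case 14.47.
Taking tapestry corridor + diorama + textile wall: 46 m² used, 781 in expected visitors.

781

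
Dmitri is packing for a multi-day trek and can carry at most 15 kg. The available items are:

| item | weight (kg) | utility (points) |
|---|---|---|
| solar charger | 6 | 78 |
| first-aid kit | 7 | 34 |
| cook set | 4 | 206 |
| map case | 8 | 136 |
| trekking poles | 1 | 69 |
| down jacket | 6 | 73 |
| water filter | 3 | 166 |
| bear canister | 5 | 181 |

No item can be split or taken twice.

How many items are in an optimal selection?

Optimal total is 622.
For example cook set + trekking poles + water filter + bear canister achieves it, using 13 kg.
All optima have 4 items.

4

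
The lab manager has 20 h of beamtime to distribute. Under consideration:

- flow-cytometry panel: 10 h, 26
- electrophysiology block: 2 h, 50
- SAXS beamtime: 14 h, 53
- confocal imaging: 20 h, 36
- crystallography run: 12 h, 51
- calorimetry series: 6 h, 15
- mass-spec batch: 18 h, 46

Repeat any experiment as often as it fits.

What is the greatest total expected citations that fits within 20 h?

500

Best packing: 10×electrophysiology block — 20 h, 500 total.
Every other selection either busts 20 h or fails to beat 500.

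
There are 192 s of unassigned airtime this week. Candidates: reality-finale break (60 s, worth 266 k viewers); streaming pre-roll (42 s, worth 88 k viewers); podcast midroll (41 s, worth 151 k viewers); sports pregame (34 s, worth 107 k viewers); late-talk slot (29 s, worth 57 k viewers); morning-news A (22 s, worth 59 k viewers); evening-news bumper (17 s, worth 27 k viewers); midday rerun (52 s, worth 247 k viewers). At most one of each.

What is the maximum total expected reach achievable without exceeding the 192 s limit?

Taking reality-finale break + podcast midroll + sports pregame + midday rerun: 187 s used, 771 in expected reach.

771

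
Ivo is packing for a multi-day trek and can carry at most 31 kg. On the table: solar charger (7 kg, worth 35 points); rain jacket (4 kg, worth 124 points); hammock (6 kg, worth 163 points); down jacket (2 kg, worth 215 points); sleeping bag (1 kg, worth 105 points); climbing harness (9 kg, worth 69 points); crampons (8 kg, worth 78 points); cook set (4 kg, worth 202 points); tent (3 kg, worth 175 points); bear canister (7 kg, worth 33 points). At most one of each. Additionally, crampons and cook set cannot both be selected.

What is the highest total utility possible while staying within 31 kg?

Taking rain jacket + hammock + down jacket + sleeping bag + climbing harness + cook set + tent: 29 kg used, 1053 in utility.
Nothing else feasible within 31 kg beats 1053.

1053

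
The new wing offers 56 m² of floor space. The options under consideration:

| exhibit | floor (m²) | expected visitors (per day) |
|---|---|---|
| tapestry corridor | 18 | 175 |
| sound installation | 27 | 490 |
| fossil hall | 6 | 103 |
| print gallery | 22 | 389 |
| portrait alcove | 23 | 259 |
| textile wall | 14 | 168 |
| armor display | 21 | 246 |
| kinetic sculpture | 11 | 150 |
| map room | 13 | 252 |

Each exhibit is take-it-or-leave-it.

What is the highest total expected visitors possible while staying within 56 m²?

982

Ranking by ratio (expected visitors/m²): map room 19.38, sound installation 18.15, print gallery 17.68.
The ratio heuristic lands on sound installation + fossil hall + map room (845) but leaves 10 m² idle.
Replace map room with print gallery: the trade gains 137 net, giving 982 at 55 m².
Next best is fossil hall + print gallery + textile wall + map room at 912 (55 m²) — short by 70.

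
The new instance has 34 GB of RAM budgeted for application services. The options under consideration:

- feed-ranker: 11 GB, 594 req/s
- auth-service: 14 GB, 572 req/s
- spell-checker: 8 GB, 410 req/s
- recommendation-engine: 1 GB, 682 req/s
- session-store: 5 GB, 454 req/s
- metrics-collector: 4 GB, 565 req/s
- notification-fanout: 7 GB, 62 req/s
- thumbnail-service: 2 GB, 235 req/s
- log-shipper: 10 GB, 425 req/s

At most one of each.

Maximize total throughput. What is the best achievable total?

Ranking by ratio (throughput/GB): recommendation-engine 682.00, metrics-collector 141.25, thumbnail-service 117.50.
Filling by ratio: feed-ranker + spell-checker + recommendation-engine + session-store + metrics-collector + thumbnail-service for 2940, with 3 GB left unused.
Dropping spell-checker frees 8 GB; slotting in log-shipper (10 GB) lifts the total to 2955 at 33 GB.

2955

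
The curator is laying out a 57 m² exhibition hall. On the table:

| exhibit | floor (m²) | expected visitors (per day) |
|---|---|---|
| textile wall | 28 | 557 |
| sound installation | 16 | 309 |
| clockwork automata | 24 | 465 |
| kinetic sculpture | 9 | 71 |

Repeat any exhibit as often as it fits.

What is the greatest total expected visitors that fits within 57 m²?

Density check — textile wall 19.89, clockwork automata 19.38, sound installation 19.31, kinetic sculpture 7.89 are the best per m².
Taking 2×textile wall: 56 m² used, 1114 in expected visitors.
The spare 1 m² is too small for any remaining exhibit, and no exchange beats 1114.

1114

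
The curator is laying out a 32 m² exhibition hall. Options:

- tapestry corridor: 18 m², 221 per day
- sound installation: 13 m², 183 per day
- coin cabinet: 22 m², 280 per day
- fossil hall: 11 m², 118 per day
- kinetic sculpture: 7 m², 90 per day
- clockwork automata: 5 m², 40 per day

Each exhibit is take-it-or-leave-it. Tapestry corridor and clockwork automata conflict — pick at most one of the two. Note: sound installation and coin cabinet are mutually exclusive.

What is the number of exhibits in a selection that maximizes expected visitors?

2

Optimal total is 404.
For example tapestry corridor + sound installation achieves it, using 31 m².
Any selection reaching 404 contains exactly 2 exhibits.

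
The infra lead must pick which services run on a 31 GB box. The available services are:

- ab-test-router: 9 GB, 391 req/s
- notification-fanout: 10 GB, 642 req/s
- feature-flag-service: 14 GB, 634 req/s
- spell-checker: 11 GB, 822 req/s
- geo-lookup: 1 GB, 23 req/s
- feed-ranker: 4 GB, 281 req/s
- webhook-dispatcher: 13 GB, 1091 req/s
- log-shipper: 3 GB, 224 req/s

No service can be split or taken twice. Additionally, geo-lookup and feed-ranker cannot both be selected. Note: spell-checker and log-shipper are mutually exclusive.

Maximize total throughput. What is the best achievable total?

2238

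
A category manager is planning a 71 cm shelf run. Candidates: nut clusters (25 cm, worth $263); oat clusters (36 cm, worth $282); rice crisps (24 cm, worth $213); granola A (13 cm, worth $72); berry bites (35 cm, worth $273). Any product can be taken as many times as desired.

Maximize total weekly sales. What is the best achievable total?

598

The ratio ordering already packs tightly: 2×nut clusters + granola A, 63 cm, 598.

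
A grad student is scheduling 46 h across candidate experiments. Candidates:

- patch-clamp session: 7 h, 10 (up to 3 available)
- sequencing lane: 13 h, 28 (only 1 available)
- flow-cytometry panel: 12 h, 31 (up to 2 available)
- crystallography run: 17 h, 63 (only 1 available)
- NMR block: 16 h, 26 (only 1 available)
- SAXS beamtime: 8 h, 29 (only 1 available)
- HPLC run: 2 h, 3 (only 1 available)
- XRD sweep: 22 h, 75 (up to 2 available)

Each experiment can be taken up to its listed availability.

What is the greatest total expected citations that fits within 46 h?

153

Greedy by ratio would take patch-clamp session + flow-cytometry panel + crystallography run + SAXS beamtime + HPLC run: 46 h used, total 136.
Reworking the packing: HPLC run + 2×XRD sweep uses 46 h and improves the total to 153.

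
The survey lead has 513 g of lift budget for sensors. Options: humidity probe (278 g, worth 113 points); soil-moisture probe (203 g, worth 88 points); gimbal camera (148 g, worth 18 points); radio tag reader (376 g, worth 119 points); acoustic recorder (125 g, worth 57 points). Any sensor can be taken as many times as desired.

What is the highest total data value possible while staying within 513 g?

228

Best packing: 4×acoustic recorder — 500 g, 228 total.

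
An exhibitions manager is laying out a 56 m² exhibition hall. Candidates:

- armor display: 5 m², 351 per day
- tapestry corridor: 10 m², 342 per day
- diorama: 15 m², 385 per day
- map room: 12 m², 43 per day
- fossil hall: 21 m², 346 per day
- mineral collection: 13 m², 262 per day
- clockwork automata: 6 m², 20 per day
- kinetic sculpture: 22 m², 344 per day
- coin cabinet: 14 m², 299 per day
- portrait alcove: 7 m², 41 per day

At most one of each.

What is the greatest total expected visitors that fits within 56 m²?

1424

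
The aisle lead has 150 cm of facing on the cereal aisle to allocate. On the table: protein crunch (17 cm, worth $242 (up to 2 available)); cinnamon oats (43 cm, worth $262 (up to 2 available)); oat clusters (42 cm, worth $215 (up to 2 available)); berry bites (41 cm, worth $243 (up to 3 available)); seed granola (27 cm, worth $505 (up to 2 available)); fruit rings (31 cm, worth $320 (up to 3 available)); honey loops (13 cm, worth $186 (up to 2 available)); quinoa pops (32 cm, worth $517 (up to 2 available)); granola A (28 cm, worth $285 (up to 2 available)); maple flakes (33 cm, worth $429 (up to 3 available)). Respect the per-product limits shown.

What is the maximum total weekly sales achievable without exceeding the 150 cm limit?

2472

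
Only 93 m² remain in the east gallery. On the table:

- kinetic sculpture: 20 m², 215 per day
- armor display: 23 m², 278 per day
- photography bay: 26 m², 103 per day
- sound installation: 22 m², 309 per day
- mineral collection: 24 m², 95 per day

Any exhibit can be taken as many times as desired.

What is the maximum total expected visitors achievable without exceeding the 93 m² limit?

The ratio ordering already packs tightly: 4×sound installation, 88 m², 1236.
Every other selection either busts 93 m² or fails to beat 1236.

1236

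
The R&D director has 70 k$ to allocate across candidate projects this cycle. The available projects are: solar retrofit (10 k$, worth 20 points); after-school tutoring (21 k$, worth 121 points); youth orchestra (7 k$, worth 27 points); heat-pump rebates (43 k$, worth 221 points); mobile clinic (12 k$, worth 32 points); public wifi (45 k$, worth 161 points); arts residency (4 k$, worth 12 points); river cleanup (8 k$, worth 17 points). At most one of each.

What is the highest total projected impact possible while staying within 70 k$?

Ranking by ratio (projected impact/k$): after-school tutoring 5.76, heat-pump rebates 5.14, youth orchestra 3.86.
The ratio ordering already packs tightly: after-school tutoring + heat-pump rebates + arts residency, 68 k$, 354.

354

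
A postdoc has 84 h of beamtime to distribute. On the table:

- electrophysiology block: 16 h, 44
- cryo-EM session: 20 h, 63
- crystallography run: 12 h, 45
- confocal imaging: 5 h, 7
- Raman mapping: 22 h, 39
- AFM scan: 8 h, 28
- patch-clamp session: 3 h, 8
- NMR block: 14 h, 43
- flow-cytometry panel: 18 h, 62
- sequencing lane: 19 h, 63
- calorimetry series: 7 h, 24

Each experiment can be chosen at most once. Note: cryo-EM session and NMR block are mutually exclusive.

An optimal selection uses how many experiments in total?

6

Best achievable expected citations is 285.
For example cryo-EM session + crystallography run + AFM scan + flow-cytometry panel + sequencing lane + calorimetry series achieves it, using 84 h.
All optima have 6 experiments.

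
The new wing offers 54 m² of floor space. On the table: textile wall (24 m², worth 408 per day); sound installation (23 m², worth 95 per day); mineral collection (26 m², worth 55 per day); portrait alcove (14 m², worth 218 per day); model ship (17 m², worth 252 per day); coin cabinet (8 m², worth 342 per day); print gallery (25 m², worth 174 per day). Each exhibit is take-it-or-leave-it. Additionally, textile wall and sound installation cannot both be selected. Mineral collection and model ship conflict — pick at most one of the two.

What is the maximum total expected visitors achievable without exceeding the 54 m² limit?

1002

A density-first pass picks textile wall + portrait alcove + coin cabinet — 968 at 46 m².
Replace portrait alcove with model ship: the trade gains 34 net, giving 1002 at 49 m².
That's the maximum — no feasible swap from here does better than 1002.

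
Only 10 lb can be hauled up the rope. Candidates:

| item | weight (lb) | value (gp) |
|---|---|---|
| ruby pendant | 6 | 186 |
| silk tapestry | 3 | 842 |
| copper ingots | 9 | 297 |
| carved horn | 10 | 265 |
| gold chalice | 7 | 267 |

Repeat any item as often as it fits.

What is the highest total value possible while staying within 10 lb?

3×silk tapestry uses 9 of the 10 lb and totals 2526.

2526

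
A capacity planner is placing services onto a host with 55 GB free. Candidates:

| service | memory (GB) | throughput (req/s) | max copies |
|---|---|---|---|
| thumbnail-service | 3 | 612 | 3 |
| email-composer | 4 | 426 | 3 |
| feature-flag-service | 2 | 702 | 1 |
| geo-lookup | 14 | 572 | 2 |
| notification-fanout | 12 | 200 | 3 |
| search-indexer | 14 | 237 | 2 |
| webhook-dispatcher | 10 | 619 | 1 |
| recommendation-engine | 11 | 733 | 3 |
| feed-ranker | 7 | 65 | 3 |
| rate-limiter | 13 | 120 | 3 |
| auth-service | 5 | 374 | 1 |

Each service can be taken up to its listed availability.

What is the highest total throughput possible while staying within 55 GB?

5901

Filling by ratio: 3×thumbnail-service + 3×email-composer + feature-flag-service + 2×recommendation-engine + auth-service for 5656, with 5 GB left unused.
The 5 GB tied up in auth-service is better spent on webhook-dispatcher — total rises to 5901 (55 GB).
No other feasible combination exceeds 5901.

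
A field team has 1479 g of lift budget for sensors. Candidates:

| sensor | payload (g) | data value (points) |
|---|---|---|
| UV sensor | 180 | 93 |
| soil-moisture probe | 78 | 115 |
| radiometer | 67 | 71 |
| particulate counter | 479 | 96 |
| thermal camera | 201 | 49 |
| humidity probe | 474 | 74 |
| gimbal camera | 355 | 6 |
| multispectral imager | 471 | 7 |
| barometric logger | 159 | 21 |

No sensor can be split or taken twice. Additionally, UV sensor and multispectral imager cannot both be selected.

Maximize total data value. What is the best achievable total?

498

UV sensor + soil-moisture probe + radiometer + particulate counter + thermal camera + humidity probe uses 1479 of the 1479 g and totals 498.
The closest alternative, UV sensor + soil-moisture probe + radiometer + particulate counter + humidity probe + barometric logger, reaches only 470.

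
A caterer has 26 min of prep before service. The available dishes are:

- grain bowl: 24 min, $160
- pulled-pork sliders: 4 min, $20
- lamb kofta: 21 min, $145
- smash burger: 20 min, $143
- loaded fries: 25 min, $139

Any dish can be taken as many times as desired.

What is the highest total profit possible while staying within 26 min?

165

Taking the top-ratio dishes first gives pulled-pork sliders + smash burger for 163 (24 min).
The 20 min tied up in smash burger is better spent on lamb kofta — total rises to 165 (25 min).
That's the maximum — no swap from here does better than 165.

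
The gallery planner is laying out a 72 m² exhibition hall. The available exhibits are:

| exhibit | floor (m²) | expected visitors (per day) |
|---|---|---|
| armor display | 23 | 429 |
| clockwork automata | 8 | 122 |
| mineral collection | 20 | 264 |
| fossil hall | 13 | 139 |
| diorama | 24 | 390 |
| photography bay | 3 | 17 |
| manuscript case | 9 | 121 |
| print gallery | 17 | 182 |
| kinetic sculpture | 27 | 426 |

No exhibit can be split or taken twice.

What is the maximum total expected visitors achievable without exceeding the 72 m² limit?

1123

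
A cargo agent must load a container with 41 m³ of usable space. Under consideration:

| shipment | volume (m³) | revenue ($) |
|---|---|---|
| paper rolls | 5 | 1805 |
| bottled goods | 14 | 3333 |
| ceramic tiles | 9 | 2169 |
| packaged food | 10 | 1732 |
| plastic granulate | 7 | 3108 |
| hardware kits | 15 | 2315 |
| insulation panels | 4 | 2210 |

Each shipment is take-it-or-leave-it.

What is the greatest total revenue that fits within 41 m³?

By revenue per m³: insulation panels 552.50, plastic granulate 444.00, paper rolls 361.00, ceramic tiles 241.00 lead.
Paper rolls + bottled goods + ceramic tiles + plastic granulate + insulation panels uses 39 of the 41 m³ and totals 12625.
An exhaustive check of the 128 subsets confirms 12625.

12625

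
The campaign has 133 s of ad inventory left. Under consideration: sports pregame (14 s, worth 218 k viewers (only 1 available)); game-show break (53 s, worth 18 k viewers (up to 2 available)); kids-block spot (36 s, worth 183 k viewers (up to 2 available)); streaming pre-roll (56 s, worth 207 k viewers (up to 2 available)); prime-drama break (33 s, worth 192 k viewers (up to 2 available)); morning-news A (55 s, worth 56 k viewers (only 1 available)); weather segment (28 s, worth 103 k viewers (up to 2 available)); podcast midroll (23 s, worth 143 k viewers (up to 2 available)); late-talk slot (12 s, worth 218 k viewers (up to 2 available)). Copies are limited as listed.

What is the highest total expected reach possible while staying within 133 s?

1181

Ranking by ratio (expected reach/s): late-talk slot 18.17, sports pregame 15.57, podcast midroll 6.22.
Filling by ratio: sports pregame + prime-drama break + 2×podcast midroll + 2×late-talk slot for 1132, with 16 s left unused.
Replace podcast midroll with prime-drama break: the trade gains 49 net, giving 1181 at 127 s.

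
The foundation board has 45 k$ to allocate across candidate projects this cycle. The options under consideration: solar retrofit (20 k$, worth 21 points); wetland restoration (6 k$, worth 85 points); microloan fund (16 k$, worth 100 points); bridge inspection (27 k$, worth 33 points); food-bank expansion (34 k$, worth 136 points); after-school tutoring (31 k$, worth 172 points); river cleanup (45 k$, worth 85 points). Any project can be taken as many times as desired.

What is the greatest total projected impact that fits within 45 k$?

The ratio ordering already packs tightly: 7×wetland restoration, 42 k$, 595.

595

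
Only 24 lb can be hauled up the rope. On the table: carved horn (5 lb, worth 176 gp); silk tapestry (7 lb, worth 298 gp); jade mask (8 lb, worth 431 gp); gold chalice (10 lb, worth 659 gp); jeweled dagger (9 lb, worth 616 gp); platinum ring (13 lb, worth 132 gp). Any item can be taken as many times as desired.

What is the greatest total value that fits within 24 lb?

1451

By value per lb: jeweled dagger 68.44, gold chalice 65.90, jade mask 53.88 lead.
Taking the top-ratio items first gives carved horn + 2×jeweled dagger for 1408 (23 lb).
Dropping jeweled dagger frees 9 lb; slotting in gold chalice (10 lb) lifts the total to 1451 at 24 lb.
That's the maximum — no swap from here does better than 1451.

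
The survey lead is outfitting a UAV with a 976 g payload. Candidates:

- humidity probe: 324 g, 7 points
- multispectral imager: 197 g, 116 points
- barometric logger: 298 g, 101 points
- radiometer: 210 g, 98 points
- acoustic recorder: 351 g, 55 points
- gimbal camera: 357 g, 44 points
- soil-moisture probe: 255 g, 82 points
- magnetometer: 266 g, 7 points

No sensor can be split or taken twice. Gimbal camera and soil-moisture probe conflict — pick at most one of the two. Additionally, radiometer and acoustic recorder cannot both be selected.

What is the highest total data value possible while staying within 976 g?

Multispectral imager + barometric logger + radiometer + soil-moisture probe uses 960 of the 976 g and totals 397.
Next best is multispectral imager + barometric logger + radiometer + magnetometer at 322 (971 g) — short by 75.

397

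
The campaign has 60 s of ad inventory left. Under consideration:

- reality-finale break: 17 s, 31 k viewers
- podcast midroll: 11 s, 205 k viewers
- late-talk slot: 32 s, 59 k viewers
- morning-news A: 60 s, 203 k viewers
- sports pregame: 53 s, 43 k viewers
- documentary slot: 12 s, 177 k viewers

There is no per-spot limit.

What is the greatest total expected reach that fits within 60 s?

1025

Taking 5×podcast midroll: 55 s used, 1025 in expected reach.
No other feasible combination exceeds 1025.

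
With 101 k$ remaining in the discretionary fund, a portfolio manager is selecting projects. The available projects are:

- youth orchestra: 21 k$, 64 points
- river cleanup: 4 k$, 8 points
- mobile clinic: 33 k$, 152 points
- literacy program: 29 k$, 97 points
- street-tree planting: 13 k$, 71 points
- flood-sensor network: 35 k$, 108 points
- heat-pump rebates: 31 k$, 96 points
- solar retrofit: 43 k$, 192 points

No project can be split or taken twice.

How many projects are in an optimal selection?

4

Optimal total is 423.
One optimal bundle: river cleanup + mobile clinic + street-tree planting + solar retrofit (93 k$).
Any selection reaching 423 contains exactly 4 projects.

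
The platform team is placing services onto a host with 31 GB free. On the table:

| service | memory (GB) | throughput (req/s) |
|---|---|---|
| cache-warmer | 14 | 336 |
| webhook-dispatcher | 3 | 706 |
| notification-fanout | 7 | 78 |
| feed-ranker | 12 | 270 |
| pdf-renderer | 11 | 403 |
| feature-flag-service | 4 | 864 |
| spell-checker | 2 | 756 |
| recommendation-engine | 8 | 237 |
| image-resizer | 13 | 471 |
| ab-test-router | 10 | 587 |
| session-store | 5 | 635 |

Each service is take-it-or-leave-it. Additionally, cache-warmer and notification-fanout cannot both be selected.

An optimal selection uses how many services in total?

The maximum throughput within 31 GB is 3626.
One optimal bundle: webhook-dispatcher + notification-fanout + feature-flag-service + spell-checker + ab-test-router + session-store (31 GB).
Any selection reaching 3626 contains exactly 6 services.

6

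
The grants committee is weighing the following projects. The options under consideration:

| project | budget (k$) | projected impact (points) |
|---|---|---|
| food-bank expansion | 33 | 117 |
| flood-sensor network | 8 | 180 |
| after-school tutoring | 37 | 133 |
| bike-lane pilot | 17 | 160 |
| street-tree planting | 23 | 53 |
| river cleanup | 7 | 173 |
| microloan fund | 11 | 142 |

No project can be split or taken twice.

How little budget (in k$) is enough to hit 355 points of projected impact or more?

26

Minimise k$ subject to total projected impact ≥ 355.
flood-sensor network + river cleanup + microloan fund: 495 projected impact at 26 k$.
Below 26 k$ the best achievable stays under 355.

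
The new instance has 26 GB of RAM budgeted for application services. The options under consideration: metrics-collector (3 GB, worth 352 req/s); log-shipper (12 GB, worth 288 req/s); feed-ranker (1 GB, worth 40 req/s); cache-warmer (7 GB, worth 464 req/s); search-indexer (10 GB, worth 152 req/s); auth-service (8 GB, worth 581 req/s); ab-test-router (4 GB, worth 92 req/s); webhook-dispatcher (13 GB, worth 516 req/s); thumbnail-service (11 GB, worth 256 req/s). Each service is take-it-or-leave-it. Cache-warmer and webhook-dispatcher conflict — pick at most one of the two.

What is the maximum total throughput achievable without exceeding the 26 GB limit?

By throughput per GB: metrics-collector 117.33, auth-service 72.62, cache-warmer 66.29, feed-ranker 40.00 lead.
Taking metrics-collector + feed-ranker + cache-warmer + auth-service + ab-test-router: 23 GB used, 1529 in throughput.

1529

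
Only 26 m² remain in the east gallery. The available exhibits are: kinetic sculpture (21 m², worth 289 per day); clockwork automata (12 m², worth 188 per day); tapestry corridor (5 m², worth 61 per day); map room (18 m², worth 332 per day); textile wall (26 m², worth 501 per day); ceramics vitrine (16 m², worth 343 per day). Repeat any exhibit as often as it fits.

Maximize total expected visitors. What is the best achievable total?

501

Greedy by ratio would take 2×tapestry corridor + ceramics vitrine: 26 m² used, total 465.
The 26 m² tied up in 2×tapestry corridor and ceramics vitrine is better spent on textile wall — total rises to 501 (26 m²).
No other feasible combination exceeds 501.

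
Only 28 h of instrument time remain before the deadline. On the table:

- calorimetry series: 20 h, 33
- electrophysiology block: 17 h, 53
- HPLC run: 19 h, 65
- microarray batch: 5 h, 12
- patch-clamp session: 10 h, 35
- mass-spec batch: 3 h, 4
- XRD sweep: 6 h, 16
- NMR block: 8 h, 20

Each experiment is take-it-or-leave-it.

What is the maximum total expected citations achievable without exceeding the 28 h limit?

The ratio ordering already packs tightly: electrophysiology block + patch-clamp session, 27 h, 88.

88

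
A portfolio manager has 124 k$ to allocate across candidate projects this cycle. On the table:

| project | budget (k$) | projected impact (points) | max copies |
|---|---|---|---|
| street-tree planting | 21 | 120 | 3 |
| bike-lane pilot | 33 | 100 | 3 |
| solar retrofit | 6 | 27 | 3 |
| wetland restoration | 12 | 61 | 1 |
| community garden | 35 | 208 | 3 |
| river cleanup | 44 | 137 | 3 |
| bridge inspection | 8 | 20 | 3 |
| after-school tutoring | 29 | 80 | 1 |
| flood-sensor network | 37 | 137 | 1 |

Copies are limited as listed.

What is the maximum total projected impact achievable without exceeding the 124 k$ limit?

717

Filling by ratio: solar retrofit + wetland restoration + 3×community garden for 712, with 1 k$ left unused.
Replace solar retrofit and community garden with 2×street-tree planting: the trade gains 5 net, giving 717 at 124 k$.
Every other selection either busts 124 k$ or exceeds an availability limit or fails to beat 717.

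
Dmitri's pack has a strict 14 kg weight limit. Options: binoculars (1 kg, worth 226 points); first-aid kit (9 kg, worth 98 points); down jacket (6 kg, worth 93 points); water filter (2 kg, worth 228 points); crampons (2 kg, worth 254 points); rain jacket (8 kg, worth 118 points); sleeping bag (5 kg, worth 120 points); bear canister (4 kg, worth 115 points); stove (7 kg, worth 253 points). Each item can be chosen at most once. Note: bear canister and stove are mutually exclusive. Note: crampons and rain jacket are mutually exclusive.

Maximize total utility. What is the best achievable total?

961

Best packing: binoculars + water filter + crampons + stove — 12 kg, 961 total.
The closest alternative, binoculars + water filter + crampons + sleeping bag + bear canister, reaches only 943.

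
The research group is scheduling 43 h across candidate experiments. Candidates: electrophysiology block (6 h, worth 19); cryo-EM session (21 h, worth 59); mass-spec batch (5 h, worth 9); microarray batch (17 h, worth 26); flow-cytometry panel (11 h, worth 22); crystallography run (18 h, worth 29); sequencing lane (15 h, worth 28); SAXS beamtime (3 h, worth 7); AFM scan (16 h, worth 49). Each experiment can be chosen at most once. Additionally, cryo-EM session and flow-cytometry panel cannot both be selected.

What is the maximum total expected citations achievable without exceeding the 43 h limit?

127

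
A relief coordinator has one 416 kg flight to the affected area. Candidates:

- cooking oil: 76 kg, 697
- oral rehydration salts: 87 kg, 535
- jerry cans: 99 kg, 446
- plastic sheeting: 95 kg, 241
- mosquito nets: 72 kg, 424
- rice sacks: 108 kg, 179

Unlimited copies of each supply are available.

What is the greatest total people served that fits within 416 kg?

3485

By people served per kg: cooking oil 9.17, oral rehydration salts 6.15, mosquito nets 5.89, jerry cans 4.51 lead.
The ratio ordering already packs tightly: 5×cooking oil, 380 kg, 3485.
That's the maximum — no swap from here does better than 3485.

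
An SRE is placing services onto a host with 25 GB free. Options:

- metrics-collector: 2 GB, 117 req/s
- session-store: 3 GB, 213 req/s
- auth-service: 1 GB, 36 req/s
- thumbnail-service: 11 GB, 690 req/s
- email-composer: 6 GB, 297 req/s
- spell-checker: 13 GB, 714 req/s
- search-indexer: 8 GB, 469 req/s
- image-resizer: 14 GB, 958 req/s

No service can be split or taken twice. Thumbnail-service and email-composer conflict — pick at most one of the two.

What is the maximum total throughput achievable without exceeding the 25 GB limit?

1648

Ranking by ratio (throughput/GB): session-store 71.00, image-resizer 68.43, thumbnail-service 62.73, search-indexer 58.62.
Greedy by ratio would take session-store + search-indexer + image-resizer: 25 GB used, total 1640.
Dropping session-store and search-indexer frees 11 GB; slotting in thumbnail-service (11 GB) lifts the total to 1648 at 25 GB.
Every other selection either busts 25 GB or breaks a pairing rule or fails to beat 1648.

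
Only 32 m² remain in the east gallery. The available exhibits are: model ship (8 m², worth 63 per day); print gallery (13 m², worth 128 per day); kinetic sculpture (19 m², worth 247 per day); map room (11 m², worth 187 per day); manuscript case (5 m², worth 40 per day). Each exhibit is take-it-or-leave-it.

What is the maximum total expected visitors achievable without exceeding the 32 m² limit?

434

Density check — map room 17.00, kinetic sculpture 13.00, print gallery 9.85 are the best per m².
Best packing: kinetic sculpture + map room — 30 m², 434 total.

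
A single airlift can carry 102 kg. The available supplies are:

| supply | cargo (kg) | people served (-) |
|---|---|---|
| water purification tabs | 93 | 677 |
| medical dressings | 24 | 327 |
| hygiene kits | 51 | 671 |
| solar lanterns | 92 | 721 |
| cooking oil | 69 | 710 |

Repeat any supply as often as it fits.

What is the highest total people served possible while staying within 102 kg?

Greedy by ratio would take 4×medical dressings: 96 kg used, total 1308.
Replace 4×medical dressings with 2×hygiene kits: the trade gains 34 net, giving 1342 at 102 kg.
Nothing else within 102 kg beats 1342.

1342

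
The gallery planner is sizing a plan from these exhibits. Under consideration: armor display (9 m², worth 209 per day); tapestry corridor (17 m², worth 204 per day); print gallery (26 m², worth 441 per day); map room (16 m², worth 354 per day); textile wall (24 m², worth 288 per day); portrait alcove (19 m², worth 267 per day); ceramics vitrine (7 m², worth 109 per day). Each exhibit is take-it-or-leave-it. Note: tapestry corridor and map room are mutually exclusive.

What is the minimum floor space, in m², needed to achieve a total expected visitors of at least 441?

Look for the lowest-floor combination reaching 441.
map room + ceramics vitrine: 463 expected visitors at 23 m².
Below 23 m² the best achievable stays under 441.

23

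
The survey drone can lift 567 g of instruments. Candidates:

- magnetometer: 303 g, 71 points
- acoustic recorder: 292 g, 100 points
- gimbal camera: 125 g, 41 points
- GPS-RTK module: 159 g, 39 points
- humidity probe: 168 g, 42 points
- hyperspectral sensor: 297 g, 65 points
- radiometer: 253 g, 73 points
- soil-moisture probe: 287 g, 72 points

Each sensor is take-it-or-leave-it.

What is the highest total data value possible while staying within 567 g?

Taking the top-ratio sensors first gives acoustic recorder + gimbal camera for 141 (417 g).
Dropping gimbal camera frees 125 g; slotting in radiometer (253 g) lifts the total to 173 at 545 g.
Runner-up gimbal camera + humidity probe + radiometer tops out at 156.

173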